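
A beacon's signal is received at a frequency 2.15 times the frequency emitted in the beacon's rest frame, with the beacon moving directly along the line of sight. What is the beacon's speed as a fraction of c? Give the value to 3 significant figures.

β ≈ 0.644

f_obs/f_src = √((1+β)/(1−β)) = 2.15  ⇒  (1+β)/(1−β) = 4.6225
β = |1 − D²|/(1 + D²) = |1 − 4.6225|/(1 + 4.6225) = 0.644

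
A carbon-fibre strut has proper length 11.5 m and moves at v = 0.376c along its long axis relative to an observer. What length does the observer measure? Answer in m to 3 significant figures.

γ = 1/√(1 − 0.376²) = 1.0792
Length contraction: L = L₀/γ = 11.5/1.0792 = 10.7 m

L ≈ 10.7 m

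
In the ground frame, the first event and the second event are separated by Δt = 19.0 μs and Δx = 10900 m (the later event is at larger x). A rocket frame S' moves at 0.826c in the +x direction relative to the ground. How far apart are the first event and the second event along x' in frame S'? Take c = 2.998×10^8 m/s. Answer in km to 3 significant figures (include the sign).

Δx' ≈ 11.0 km

γ = 1/√(1 − 0.826²) = 1.7741
Δx' = γ(Δx − vΔt) = 1.7741 × (10900 m − 0.826×(2.998×10^8 m/s)×19.0×10^-6 s)
= 1.7741 × (6194.9 m) = 11.0 km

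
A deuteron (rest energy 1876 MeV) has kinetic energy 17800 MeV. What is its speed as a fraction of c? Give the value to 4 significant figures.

β ≈ 0.9954

γ = 1 + K/(m₀c²) = 1 + 17800/1876 = 10.4883
β = √(1 − 1/γ²) = 0.9954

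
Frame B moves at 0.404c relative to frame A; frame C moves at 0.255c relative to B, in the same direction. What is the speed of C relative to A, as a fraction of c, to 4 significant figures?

u ≈ 0.5975c

Compose boost 2: (0.255 + 0.404)/(1 + 0.255×0.404) = 0.6590/1.10302 = 0.5975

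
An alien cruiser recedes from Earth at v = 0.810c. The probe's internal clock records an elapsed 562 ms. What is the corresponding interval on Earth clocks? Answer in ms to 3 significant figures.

Δt ≈ 958 ms

γ = 1/√(1 − 0.810²) = 1.7052
Time dilation: Δt = γτ₀ = 1.7052 × 562 ms = 958 ms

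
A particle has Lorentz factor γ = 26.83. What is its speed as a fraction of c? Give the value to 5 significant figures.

β = √(1 − 1/γ²) = √(1 − 1/26.83²) = √(0.9986108) = 0.99931

β ≈ 0.99931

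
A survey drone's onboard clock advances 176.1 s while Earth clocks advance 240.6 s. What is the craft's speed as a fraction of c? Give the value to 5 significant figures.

β ≈ 0.68139

γ = Δt/τ₀ = 240.6/176.1 = 1.366269
β = √(1 − 1/γ²) = √(1 − 1/1.366269²) = 0.68139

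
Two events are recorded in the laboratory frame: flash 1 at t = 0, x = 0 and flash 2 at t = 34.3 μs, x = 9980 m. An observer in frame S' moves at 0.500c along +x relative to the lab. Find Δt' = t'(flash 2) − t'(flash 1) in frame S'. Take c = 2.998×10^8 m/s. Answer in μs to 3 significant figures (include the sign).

γ = 1/√(1 − 0.500²) = 1.1547
Δt' = γ(Δt − vΔx/c²) = 1.1547 × (34.3 μs − 0.500×9980 m / (2.998×10^8 m/s))
= 1.1547 × (17.656 μs) = 20.4 μs

Δt' ≈ 20.4 μs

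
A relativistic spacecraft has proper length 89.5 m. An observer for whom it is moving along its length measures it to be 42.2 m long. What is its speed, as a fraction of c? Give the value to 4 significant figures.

β ≈ 0.8819

γ = L₀/L = 89.5/42.2 = 2.12085
β = √(1 − 1/γ²) = 0.8819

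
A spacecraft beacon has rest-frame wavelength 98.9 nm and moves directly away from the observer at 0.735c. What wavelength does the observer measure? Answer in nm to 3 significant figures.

Relativistic Doppler: λ_obs = λ_src √((1+β)/(1−β))
= 98.9 × √(1.7350/0.26500) = 98.9 × 2.5587 = 253 nm

λ_obs ≈ 253 nm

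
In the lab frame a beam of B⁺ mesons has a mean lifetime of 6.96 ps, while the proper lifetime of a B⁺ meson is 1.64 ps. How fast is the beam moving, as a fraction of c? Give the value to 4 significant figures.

γ = Δt/τ₀ = 6.96/1.64 = 4.24390
β = √(1 − 1/γ²) = √(1 − 1/4.24390²) = 0.9718

β ≈ 0.9718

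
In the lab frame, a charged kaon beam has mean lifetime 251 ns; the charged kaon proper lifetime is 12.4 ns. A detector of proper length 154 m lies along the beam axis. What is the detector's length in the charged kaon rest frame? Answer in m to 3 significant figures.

L ≈ 7.61 m

Time dilation ⇒ γ = Δt/τ₀ = 251/12.4 = 20.242
Length contraction: L = L₀/γ = 154/20.242 = 7.61 m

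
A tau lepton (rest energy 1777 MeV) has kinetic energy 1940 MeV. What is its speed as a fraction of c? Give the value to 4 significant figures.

γ = 1 + K/(m₀c²) = 1 + 1940/1777 = 2.09173
β = √(1 − 1/γ²) = 0.8783

β ≈ 0.8783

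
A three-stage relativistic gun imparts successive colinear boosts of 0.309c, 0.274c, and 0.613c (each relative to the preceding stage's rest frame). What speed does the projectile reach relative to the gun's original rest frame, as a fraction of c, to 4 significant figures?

Compose boost 2: (0.274 + 0.309)/(1 + 0.274×0.309) = 0.5830/1.08467 = 0.537493
Compose boost 3: (0.613 + 0.537493)/(1 + 0.613×0.537493) = 1.15049/1.32948 = 0.8654

u ≈ 0.8654c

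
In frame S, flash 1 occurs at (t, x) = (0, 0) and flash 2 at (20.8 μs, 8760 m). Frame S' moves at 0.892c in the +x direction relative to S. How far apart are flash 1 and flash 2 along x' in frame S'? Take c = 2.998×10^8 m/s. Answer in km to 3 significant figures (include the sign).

γ = 1/√(1 − 0.892²) = 2.2122
Δx' = γ(Δx − vΔt) = 2.2122 × (8760 m − 0.892×(2.998×10^8 m/s)×20.8×10^-6 s)
= 2.2122 × (3197.6 m) = 7.07 km

Δx' ≈ 7.07 km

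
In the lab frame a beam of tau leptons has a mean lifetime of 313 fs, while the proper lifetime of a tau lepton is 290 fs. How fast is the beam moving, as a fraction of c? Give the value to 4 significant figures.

β ≈ 0.3763

γ = Δt/τ₀ = 313/290 = 1.07931
β = √(1 − 1/γ²) = √(1 − 1/1.07931²) = 0.3763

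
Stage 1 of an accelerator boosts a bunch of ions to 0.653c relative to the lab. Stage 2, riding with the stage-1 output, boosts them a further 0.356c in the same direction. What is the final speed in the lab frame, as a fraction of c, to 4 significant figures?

Compose boost 2: (0.356 + 0.653)/(1 + 0.356×0.653) = 1.009/1.23247 = 0.8187

u ≈ 0.8187c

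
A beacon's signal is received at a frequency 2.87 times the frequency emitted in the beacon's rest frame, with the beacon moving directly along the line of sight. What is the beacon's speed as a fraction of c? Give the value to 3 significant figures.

β ≈ 0.783

f_obs/f_src = √((1+β)/(1−β)) = 2.87  ⇒  (1+β)/(1−β) = 8.2369
β = |1 − D²|/(1 + D²) = |1 − 8.2369|/(1 + 8.2369) = 0.783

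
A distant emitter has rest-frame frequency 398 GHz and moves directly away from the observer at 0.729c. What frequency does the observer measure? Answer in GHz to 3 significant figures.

Relativistic Doppler: f_obs = f_src √((1−β)/(1+β))
= 398 × √(0.27100/1.7290) = 398 × 0.39590 = 158 GHz

f_obs ≈ 158 GHz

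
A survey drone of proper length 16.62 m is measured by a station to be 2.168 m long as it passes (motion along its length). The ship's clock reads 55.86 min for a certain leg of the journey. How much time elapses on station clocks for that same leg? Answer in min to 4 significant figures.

Length contraction ⇒ γ = L₀/L = 16.62/2.168 = 7.66605
Time dilation: Δt = γτ₀ = 7.66605 × 55.86 min = 428.2 min

Δt ≈ 428.2 min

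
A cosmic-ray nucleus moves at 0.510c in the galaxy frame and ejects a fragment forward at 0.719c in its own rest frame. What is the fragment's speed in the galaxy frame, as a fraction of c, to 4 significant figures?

Compose boost 2: (0.719 + 0.510)/(1 + 0.719×0.510) = 1.229/1.36669 = 0.8993

u ≈ 0.8993c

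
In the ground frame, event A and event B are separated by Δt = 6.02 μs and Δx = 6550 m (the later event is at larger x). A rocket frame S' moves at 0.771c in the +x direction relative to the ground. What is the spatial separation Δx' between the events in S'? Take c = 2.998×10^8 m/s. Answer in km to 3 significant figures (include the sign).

γ = 1/√(1 − 0.771²) = 1.5703
Δx' = γ(Δx − vΔt) = 1.5703 × (6550 m − 0.771×(2.998×10^8 m/s)×6.02×10^-6 s)
= 1.5703 × (5158.5 m) = 8.10 km

Δx' ≈ 8.10 km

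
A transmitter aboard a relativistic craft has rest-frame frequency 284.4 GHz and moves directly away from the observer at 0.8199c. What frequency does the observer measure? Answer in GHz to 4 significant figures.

Relativistic Doppler: f_obs = f_src √((1−β)/(1+β))
= 284.4 × √(0.180100/1.81990) = 284.4 × 0.314581 = 89.47 GHz

f_obs ≈ 89.47 GHz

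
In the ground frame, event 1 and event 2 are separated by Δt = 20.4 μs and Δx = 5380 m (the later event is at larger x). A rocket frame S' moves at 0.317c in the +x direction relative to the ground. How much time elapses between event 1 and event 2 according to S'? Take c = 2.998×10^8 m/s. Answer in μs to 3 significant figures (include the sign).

Δt' ≈ 15.5 μs

γ = 1/√(1 − 0.317²) = 1.0544
Δt' = γ(Δt − vΔx/c²) = 1.0544 × (20.4 μs − 0.317×5380 m / (2.998×10^8 m/s))
= 1.0544 × (14.711 μs) = 15.5 μs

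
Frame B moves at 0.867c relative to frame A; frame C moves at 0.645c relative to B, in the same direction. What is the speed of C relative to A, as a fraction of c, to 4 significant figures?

u ≈ 0.9697c

Compose boost 2: (0.645 + 0.867)/(1 + 0.645×0.867) = 1.512/1.55922 = 0.9697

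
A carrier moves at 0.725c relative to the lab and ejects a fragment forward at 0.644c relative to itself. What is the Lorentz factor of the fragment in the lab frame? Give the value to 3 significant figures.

u_lab = (0.644 + 0.725)/(1 + 0.644×0.725) = 1.369/1.46690 = 0.933261
γ = 1/√(1 − 0.933261²) = 2.78

γ ≈ 2.78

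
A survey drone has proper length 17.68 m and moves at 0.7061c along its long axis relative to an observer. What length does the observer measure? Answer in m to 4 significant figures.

γ = 1/√(1 − 0.7061²) = 1.41221
Length contraction: L = L₀/γ = 17.68/1.41221 = 12.52 m

L ≈ 12.52 m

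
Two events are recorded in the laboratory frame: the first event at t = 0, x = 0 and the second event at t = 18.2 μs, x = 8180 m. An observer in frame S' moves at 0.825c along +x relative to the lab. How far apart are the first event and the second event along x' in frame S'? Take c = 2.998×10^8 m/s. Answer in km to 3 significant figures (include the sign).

γ = 1/√(1 − 0.825²) = 1.7695
Δx' = γ(Δx − vΔt) = 1.7695 × (8180 m − 0.825×(2.998×10^8 m/s)×18.2×10^-6 s)
= 1.7695 × (3678.5 m) = 6.51 km

Δx' ≈ 6.51 km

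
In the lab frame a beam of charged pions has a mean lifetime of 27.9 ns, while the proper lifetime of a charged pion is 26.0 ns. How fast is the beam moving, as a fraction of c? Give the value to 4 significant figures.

γ = Δt/τ₀ = 27.9/26.0 = 1.07308
β = √(1 − 1/γ²) = √(1 − 1/1.07308²) = 0.3627

β ≈ 0.3627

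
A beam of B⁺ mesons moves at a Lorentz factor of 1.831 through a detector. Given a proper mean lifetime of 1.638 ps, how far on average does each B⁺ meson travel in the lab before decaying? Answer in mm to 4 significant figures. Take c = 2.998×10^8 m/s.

β = √(1 − 1/γ²) = √(1 − 1/1.831²) = 0.837688
Dilated lifetime: Δt = γτ₀ = 1.831 × 1.638 ps = 2.99918 ps
d = vΔt = 0.837688c × 2.99918 ps = 2.51139×10^8 m/s × 2.99918×10^-12 s = 0.7532 mm

d ≈ 0.7532 mm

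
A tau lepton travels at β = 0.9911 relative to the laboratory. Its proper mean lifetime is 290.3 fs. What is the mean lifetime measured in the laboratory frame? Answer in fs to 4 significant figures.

Δt ≈ 2181 fs

γ = 1/√(1 − 0.9911²) = 7.51205
Time dilation: Δt = γτ₀ = 7.51205 × 290.3 fs = 2181 fs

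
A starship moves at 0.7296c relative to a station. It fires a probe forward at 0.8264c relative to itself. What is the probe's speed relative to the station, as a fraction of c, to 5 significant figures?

Relativistic velocity addition: u = (u' + v)/(1 + u'v/c²)
= (0.8264 + 0.7296)/(1 + 0.8264×0.7296) = 1.5560/1.602941 = 0.97072

u ≈ 0.97072c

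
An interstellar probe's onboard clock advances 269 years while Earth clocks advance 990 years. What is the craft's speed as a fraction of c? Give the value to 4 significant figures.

β ≈ 0.9624

γ = Δt/τ₀ = 990/269 = 3.68030
β = √(1 − 1/γ²) = √(1 − 1/3.68030²) = 0.9624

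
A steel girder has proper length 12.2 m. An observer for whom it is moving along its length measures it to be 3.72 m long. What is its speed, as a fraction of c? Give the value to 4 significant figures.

β ≈ 0.9524

γ = L₀/L = 12.2/3.72 = 3.27957
β = √(1 − 1/γ²) = 0.9524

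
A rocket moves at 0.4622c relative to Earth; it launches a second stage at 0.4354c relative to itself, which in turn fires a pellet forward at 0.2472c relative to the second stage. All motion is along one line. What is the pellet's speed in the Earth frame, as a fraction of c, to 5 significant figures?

u ≈ 0.83938c

Compose boost 2: (0.4354 + 0.4622)/(1 + 0.4354×0.4622) = 0.89760/1.201242 = 0.7472267
Compose boost 3: (0.2472 + 0.7472267)/(1 + 0.2472×0.7472267) = 0.9944267/1.184714 = 0.83938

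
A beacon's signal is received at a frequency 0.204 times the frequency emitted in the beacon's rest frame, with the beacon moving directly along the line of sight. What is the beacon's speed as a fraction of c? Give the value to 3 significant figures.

β ≈ 0.920

f_obs/f_src = √((1−β)/(1+β)) = 0.204  ⇒  (1−β)/(1+β) = 0.041616
β = |1 − D²|/(1 + D²) = |1 − 0.041616|/(1 + 0.041616) = 0.920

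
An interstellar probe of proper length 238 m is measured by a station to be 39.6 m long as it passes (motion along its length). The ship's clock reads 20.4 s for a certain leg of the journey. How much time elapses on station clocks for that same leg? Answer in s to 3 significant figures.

Δt ≈ 123 s

Length contraction ⇒ γ = L₀/L = 238/39.6 = 6.0101
Time dilation: Δt = γτ₀ = 6.0101 × 20.4 s = 123 s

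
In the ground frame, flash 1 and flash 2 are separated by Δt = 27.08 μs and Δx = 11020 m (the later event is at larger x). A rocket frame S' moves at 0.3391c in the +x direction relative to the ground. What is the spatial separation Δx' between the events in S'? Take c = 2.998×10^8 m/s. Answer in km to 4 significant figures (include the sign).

γ = 1/√(1 − 0.3391²) = 1.06298
Δx' = γ(Δx − vΔt) = 1.06298 × (11020 m − 0.3391×(2.998×10^8 m/s)×27.08×10^-6 s)
= 1.06298 × (8266.99 m) = 8.788 km

Δx' ≈ 8.788 km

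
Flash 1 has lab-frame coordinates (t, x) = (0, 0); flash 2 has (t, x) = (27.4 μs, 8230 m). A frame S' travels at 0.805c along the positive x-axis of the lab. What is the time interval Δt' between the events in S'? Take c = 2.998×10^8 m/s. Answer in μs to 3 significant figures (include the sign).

Δt' ≈ 8.94 μs

γ = 1/√(1 − 0.805²) = 1.6856
Δt' = γ(Δt − vΔx/c²) = 1.6856 × (27.4 μs − 0.805×8230 m / (2.998×10^8 m/s))
= 1.6856 × (5.3014 μs) = 8.94 μs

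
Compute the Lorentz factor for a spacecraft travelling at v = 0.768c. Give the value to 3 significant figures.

γ ≈ 1.56

γ = 1/√(1 − β²) = 1/√(1 − 0.768²) = 1/√(0.41018) = 1.56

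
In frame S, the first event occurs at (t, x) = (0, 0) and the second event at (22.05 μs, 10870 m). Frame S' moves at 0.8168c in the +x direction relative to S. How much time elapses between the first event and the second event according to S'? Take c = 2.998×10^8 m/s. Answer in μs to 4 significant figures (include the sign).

Δt' ≈ -13.11 μs

γ = 1/√(1 − 0.8168²) = 1.73334
Δt' = γ(Δt − vΔx/c²) = 1.73334 × (22.05 μs − 0.8168×10870 m / (2.998×10^8 m/s))
= 1.73334 × (-7.56513 μs) = -13.11 μs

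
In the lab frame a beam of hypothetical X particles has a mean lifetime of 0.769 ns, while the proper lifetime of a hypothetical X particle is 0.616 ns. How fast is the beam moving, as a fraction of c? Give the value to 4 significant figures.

γ = Δt/τ₀ = 0.769/0.616 = 1.24838
β = √(1 − 1/γ²) = √(1 − 1/1.24838²) = 0.5986

β ≈ 0.5986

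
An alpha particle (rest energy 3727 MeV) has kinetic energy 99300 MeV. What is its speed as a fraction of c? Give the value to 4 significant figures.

β ≈ 0.9993

γ = 1 + K/(m₀c²) = 1 + 99300/3727 = 27.6434
β = √(1 − 1/γ²) = 0.9993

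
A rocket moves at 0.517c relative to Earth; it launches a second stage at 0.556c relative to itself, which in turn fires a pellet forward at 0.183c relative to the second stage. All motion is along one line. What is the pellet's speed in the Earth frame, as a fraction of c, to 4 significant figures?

u ≈ 0.8819c

Compose boost 2: (0.556 + 0.517)/(1 + 0.556×0.517) = 1.073/1.28745 = 0.833429
Compose boost 3: (0.183 + 0.833429)/(1 + 0.183×0.833429) = 1.01643/1.15252 = 0.8819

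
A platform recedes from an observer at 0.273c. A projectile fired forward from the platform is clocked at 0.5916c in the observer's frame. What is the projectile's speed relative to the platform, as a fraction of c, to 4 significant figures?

Inverse velocity addition: u' = (u − v)/(1 − uv/c²)
= (0.5916 − 0.273)/(1 − 0.5916×0.273) = 0.3186/0.838493 = 0.3800

u' ≈ 0.3800c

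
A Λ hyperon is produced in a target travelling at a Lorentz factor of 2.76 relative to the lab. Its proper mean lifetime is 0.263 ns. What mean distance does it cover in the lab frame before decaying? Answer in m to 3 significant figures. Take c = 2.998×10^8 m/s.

β = √(1 − 1/γ²) = √(1 − 1/2.76²) = 0.93205
Dilated lifetime: Δt = γτ₀ = 2.76 × 0.263 ns = 0.72588 ns
d = vΔt = 0.93205c × 0.72588 ns = 2.7943×10^8 m/s × 7.2588×10^-10 s = 0.203 m

d ≈ 0.203 m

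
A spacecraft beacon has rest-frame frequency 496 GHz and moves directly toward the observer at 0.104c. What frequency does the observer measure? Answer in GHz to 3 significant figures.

f_obs ≈ 551 GHz

Relativistic Doppler: f_obs = f_src √((1+β)/(1−β))
= 496 × √(1.1040/0.89600) = 496 × 1.1100 = 551 GHz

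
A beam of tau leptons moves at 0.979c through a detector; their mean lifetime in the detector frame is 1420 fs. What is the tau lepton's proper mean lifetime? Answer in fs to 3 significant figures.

τ₀ ≈ 289 fs

γ = 1/√(1 − 0.979²) = 4.9053
Proper time: τ₀ = Δt/γ = 1420/4.9053 = 289 fs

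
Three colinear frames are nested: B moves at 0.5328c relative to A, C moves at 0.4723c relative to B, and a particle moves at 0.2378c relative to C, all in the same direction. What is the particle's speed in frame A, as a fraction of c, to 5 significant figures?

u ≈ 0.87394c

Compose boost 2: (0.4723 + 0.5328)/(1 + 0.4723×0.5328) = 1.0051/1.251641 = 0.8030255
Compose boost 3: (0.2378 + 0.8030255)/(1 + 0.2378×0.8030255) = 1.040826/1.190959 = 0.87394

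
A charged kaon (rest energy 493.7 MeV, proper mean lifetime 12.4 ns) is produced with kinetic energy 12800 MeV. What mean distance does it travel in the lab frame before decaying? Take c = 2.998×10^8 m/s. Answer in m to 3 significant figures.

γ = 1 + K/(m₀c²) = 1 + 12800/493.7 = 26.927
β = √(1 − 1/γ²) = 0.99931
Dilated lifetime: γτ₀ = 26.927 × 12.4 ns = 333.89 ns
d = βc·γτ₀ = 0.99931 × (2.998×10^8 m/s) × 3.3389×10^-7 s = 100 m

d ≈ 100 m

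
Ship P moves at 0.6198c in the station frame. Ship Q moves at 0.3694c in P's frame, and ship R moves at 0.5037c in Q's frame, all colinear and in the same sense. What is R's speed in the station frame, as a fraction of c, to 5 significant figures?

Compose boost 2: (0.3694 + 0.6198)/(1 + 0.3694×0.6198) = 0.98920/1.228954 = 0.8049121
Compose boost 3: (0.5037 + 0.8049121)/(1 + 0.5037×0.8049121) = 1.308612/1.405434 = 0.93111

u ≈ 0.93111c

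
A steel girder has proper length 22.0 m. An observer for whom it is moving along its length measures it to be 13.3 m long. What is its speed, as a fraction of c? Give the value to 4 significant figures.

γ = L₀/L = 22.0/13.3 = 1.65414
β = √(1 − 1/γ²) = 0.7966

β ≈ 0.7966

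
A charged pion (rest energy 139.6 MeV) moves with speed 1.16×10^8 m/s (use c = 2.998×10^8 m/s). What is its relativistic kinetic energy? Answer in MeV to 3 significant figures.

K ≈ 11.8 MeV

β = v/c = 1.16×10^8 / 2.998×10^8 = 0.38692
γ = 1/√(1 − 0.38692²) = 1.0845
K = (γ − 1)m₀c² = (1.0845 − 1) × 139.6 MeV = 0.084468 × 139.6 MeV = 11.8 MeV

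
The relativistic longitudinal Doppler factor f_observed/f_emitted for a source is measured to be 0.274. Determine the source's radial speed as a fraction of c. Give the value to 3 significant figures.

β ≈ 0.860

f_obs/f_src = √((1−β)/(1+β)) = 0.274  ⇒  (1−β)/(1+β) = 0.075076
β = |1 − D²|/(1 + D²) = |1 − 0.075076|/(1 + 0.075076) = 0.860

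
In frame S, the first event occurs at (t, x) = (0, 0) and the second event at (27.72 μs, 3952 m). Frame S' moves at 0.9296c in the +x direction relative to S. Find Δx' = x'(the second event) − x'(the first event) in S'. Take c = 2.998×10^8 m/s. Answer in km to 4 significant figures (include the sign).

Δx' ≈ -10.24 km

γ = 1/√(1 − 0.9296²) = 2.71319
Δx' = γ(Δx − vΔt) = 2.71319 × (3952 m − 0.9296×(2.998×10^8 m/s)×27.72×10^-6 s)
= 2.71319 × (-3773.40 m) = -10.24 km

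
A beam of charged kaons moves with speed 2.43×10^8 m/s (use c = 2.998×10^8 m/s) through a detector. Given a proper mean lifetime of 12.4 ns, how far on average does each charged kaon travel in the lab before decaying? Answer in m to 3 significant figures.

d ≈ 5.14 m

β = v/c = 2.43×10^8 / 2.998×10^8 = 0.81054
γ = 1/√(1 − 0.81054²) = 1.7074
Dilated lifetime: Δt = γτ₀ = 1.7074 × 12.4 ns = 21.172 ns
d = vΔt = 0.81054c × 21.172 ns = 2.4300×10^8 m/s × 2.1172×10^-8 s = 5.14 m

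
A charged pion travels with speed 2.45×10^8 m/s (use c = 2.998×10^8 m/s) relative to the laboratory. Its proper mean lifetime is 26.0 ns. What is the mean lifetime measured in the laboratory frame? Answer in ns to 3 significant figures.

β = v/c = 2.45×10^8 / 2.998×10^8 = 0.81721
γ = 1/√(1 − 0.81721²) = 1.7351
Time dilation: Δt = γτ₀ = 1.7351 × 26.0 ns = 45.1 ns

Δt ≈ 45.1 ns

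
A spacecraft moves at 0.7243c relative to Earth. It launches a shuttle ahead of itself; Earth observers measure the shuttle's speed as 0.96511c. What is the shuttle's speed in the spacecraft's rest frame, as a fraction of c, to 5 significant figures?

Inverse velocity addition: u' = (u − v)/(1 − uv/c²)
= (0.96511 − 0.7243)/(1 − 0.96511×0.7243) = 0.24081/0.3009708 = 0.80011

u' ≈ 0.80011c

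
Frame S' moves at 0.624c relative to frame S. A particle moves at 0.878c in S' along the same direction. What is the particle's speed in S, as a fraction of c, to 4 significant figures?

Relativistic velocity addition: u = (u' + v)/(1 + u'v/c²)
= (0.878 + 0.624)/(1 + 0.878×0.624) = 1.502/1.54787 = 0.9704

u ≈ 0.9704c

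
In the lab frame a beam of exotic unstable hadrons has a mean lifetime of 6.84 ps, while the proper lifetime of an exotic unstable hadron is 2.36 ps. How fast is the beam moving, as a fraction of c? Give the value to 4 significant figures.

γ = Δt/τ₀ = 6.84/2.36 = 2.89831
β = √(1 − 1/γ²) = √(1 − 1/2.89831²) = 0.9386

β ≈ 0.9386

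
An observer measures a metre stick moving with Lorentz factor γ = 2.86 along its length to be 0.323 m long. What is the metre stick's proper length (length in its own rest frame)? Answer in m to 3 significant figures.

L₀ ≈ 0.924 m

γ = 2.86 (given)
L₀ = γL = 2.86 × 0.323 = 0.924 m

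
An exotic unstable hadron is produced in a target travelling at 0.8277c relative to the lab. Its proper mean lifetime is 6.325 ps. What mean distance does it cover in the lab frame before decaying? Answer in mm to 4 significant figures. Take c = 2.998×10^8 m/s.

γ = 1/√(1 − 0.8277²) = 1.78199
Dilated lifetime: Δt = γτ₀ = 1.78199 × 6.325 ps = 11.2711 ps
d = vΔt = 0.8277c × 11.2711 ps = 2.48144×10^8 m/s × 1.12711×10^-11 s = 2.797 mm

d ≈ 2.797 mm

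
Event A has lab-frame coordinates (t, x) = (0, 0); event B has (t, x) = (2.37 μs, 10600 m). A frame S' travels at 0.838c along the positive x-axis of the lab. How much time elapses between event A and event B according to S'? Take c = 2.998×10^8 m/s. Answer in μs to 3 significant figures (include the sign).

γ = 1/√(1 − 0.838²) = 1.8326
Δt' = γ(Δt − vΔx/c²) = 1.8326 × (2.37 μs − 0.838×10600 m / (2.998×10^8 m/s))
= 1.8326 × (-27.259 μs) = -50.0 μs

Δt' ≈ -50.0 μs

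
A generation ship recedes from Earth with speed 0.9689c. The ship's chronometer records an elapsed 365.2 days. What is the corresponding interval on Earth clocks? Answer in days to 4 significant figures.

γ = 1/√(1 − 0.9689²) = 4.04118
Time dilation: Δt = γτ₀ = 4.04118 × 365.2 days = 1476 days

Δt ≈ 1476 days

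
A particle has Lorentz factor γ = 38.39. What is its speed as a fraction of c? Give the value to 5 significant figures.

β ≈ 0.99966

β = √(1 − 1/γ²) = √(1 − 1/38.39²) = √(0.9993215) = 0.99966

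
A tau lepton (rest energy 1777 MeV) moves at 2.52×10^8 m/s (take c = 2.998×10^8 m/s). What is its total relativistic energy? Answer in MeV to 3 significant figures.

β = v/c = 2.52×10^8 / 2.998×10^8 = 0.84056
γ = 1/√(1 − 0.84056²) = 1.8460
E = γm₀c² = 1.8460 × 1777 MeV = 3280 MeV

E ≈ 3280 MeV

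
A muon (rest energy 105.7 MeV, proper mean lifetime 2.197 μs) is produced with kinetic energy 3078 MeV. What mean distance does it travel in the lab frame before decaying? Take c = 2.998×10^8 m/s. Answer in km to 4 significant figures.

γ = 1 + K/(m₀c²) = 1 + 3078/105.7 = 30.1202
β = √(1 − 1/γ²) = 0.999449
Dilated lifetime: γτ₀ = 30.1202 × 2.197 μs = 66.1740 μs
d = βc·γτ₀ = 0.999449 × (2.998×10^8 m/s) × 6.61740×10^-5 s = 19.83 km

d ≈ 19.83 km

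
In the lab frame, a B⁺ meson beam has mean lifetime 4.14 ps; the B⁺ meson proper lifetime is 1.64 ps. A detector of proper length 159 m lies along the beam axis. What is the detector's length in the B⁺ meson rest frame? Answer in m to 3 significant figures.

L ≈ 63.0 m

Time dilation ⇒ γ = Δt/τ₀ = 4.14/1.64 = 2.5244
Length contraction: L = L₀/γ = 159/2.5244 = 63.0 m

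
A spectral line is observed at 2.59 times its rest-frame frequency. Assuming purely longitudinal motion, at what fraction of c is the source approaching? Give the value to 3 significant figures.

f_obs/f_src = √((1+β)/(1−β)) = 2.59  ⇒  (1+β)/(1−β) = 6.7081
β = |1 − D²|/(1 + D²) = |1 − 6.7081|/(1 + 6.7081) = 0.741

β ≈ 0.741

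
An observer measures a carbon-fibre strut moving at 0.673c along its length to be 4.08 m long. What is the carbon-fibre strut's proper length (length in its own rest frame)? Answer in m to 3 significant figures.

γ = 1/√(1 − 0.673²) = 1.3520
L₀ = γL = 1.3520 × 4.08 = 5.52 m

L₀ ≈ 5.52 m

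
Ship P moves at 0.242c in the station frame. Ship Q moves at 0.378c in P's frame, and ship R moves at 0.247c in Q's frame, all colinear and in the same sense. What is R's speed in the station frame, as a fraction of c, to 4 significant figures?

u ≈ 0.7148c

Compose boost 2: (0.378 + 0.242)/(1 + 0.378×0.242) = 0.6200/1.09148 = 0.568038
Compose boost 3: (0.247 + 0.568038)/(1 + 0.247×0.568038) = 0.815038/1.14031 = 0.7148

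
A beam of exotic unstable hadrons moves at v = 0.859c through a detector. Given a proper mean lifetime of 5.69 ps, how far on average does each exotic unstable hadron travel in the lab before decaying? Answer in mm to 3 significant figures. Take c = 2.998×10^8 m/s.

γ = 1/√(1 − 0.859²) = 1.9532
Dilated lifetime: Δt = γτ₀ = 1.9532 × 5.69 ps = 11.114 ps
d = vΔt = 0.859c × 11.114 ps = 2.5753×10^8 m/s × 1.1114×10^-11 s = 2.86 mm

d ≈ 2.86 mm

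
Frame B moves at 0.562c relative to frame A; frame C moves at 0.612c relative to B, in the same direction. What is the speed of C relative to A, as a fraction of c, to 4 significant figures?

Compose boost 2: (0.612 + 0.562)/(1 + 0.612×0.562) = 1.174/1.34394 = 0.8735

u ≈ 0.8735c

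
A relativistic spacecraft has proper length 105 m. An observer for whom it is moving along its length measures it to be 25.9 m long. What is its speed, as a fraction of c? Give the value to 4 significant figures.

β ≈ 0.9691

γ = L₀/L = 105/25.9 = 4.05405
β = √(1 − 1/γ²) = 0.9691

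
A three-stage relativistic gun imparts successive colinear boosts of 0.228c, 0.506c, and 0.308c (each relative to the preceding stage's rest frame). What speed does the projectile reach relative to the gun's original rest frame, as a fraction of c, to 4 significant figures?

Compose boost 2: (0.506 + 0.228)/(1 + 0.506×0.228) = 0.7340/1.11537 = 0.658079
Compose boost 3: (0.308 + 0.658079)/(1 + 0.308×0.658079) = 0.966079/1.20269 = 0.8033

u ≈ 0.8033c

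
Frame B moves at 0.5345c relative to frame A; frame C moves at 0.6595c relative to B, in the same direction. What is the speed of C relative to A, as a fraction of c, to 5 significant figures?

u ≈ 0.88281c

Compose boost 2: (0.6595 + 0.5345)/(1 + 0.6595×0.5345) = 1.1940/1.352503 = 0.88281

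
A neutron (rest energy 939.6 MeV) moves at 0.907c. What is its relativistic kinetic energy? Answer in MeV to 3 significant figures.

γ = 1/√(1 − 0.907²) = 2.3746
K = (γ − 1)m₀c² = (2.3746 − 1) × 939.6 MeV = 1.3746 × 939.6 MeV = 1290 MeV

K ≈ 1290 MeV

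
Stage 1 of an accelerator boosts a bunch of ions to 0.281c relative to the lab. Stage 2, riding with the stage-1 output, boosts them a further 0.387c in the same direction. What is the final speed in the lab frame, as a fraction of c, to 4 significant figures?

Compose boost 2: (0.387 + 0.281)/(1 + 0.387×0.281) = 0.6680/1.10875 = 0.6025

u ≈ 0.6025c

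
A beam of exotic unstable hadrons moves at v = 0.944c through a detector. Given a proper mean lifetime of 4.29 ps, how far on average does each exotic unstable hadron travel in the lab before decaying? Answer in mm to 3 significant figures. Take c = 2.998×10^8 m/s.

d ≈ 3.68 mm

γ = 1/√(1 − 0.944²) = 3.0308
Dilated lifetime: Δt = γτ₀ = 3.0308 × 4.29 ps = 13.002 ps
d = vΔt = 0.944c × 13.002 ps = 2.8301×10^8 m/s × 1.3002×10^-11 s = 3.68 mm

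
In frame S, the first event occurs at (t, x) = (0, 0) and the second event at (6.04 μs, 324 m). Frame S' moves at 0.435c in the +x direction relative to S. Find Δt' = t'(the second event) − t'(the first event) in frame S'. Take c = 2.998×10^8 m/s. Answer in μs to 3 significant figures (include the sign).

γ = 1/√(1 − 0.435²) = 1.1106
Δt' = γ(Δt − vΔx/c²) = 1.1106 × (6.04 μs − 0.435×324 m / (2.998×10^8 m/s))
= 1.1106 × (5.5699 μs) = 6.19 μs

Δt' ≈ 6.19 μs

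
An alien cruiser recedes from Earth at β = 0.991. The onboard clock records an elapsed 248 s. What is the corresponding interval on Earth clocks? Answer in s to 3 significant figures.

Δt ≈ 1850 s

γ = 1/√(1 − 0.991²) = 7.4704
Time dilation: Δt = γτ₀ = 7.4704 × 248 s = 1850 s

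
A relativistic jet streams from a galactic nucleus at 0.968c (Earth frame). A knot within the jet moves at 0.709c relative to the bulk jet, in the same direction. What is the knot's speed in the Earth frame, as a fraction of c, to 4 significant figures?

u ≈ 0.9945c

Relativistic velocity addition: u = (u' + v)/(1 + u'v/c²)
= (0.709 + 0.968)/(1 + 0.709×0.968) = 1.677/1.68631 = 0.9945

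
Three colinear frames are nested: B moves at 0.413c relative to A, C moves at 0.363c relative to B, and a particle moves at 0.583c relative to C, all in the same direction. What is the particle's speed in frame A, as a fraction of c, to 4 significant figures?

u ≈ 0.9027c

Compose boost 2: (0.363 + 0.413)/(1 + 0.363×0.413) = 0.7760/1.14992 = 0.674830
Compose boost 3: (0.583 + 0.674830)/(1 + 0.583×0.674830) = 1.25783/1.39343 = 0.9027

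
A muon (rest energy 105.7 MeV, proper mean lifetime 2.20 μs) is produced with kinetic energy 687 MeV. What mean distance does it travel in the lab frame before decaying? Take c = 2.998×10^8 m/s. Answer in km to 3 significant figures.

d ≈ 4.90 km

γ = 1 + K/(m₀c²) = 1 + 687/105.7 = 7.4995
β = √(1 − 1/γ²) = 0.99107
Dilated lifetime: γτ₀ = 7.4995 × 2.20 μs = 16.499 μs
d = βc·γτ₀ = 0.99107 × (2.998×10^8 m/s) × 1.6499×10^-5 s = 4.90 km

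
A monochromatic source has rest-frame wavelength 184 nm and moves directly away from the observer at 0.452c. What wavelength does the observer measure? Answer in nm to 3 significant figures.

λ_obs ≈ 300 nm

Relativistic Doppler: λ_obs = λ_src √((1+β)/(1−β))
= 184 × √(1.4520/0.54800) = 184 × 1.6278 = 300 nm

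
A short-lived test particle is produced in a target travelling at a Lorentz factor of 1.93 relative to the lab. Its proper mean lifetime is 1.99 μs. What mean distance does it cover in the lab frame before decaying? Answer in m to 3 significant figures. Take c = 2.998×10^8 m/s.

d ≈ 985 m

β = √(1 − 1/γ²) = √(1 − 1/1.93²) = 0.85530
Dilated lifetime: Δt = γτ₀ = 1.93 × 1.99 μs = 3.8407 μs
d = vΔt = 0.85530c × 3.8407 μs = 2.5642×10^8 m/s × 3.8407×10^-6 s = 985 m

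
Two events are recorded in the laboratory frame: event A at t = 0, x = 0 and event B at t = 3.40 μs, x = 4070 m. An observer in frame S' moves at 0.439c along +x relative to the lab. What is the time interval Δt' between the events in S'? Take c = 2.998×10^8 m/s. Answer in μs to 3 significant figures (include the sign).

Δt' ≈ -2.85 μs

γ = 1/√(1 − 0.439²) = 1.1130
Δt' = γ(Δt − vΔx/c²) = 1.1130 × (3.40 μs − 0.439×4070 m / (2.998×10^8 m/s))
= 1.1130 × (-2.5597 μs) = -2.85 μs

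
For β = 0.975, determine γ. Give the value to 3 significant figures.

γ ≈ 4.50

γ = 1/√(1 − β²) = 1/√(1 − 0.975²) = 1/√(0.049375) = 4.50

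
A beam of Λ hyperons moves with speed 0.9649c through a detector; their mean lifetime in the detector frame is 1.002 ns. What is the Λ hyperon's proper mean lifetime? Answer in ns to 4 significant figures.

γ = 1/√(1 − 0.9649²) = 3.80782
Proper time: τ₀ = Δt/γ = 1.002/3.80782 = 0.2631 ns

τ₀ ≈ 0.2631 ns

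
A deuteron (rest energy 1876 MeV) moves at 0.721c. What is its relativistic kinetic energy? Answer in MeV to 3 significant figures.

K ≈ 831 MeV

γ = 1/√(1 − 0.721²) = 1.4431
K = (γ − 1)m₀c² = (1.4431 − 1) × 1876 MeV = 0.44314 × 1876 MeV = 831 MeV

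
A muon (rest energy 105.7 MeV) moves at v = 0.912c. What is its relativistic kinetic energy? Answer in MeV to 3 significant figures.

K ≈ 152 MeV

γ = 1/√(1 − 0.912²) = 2.4379
K = (γ − 1)m₀c² = (2.4379 − 1) × 105.7 MeV = 1.4379 × 105.7 MeV = 152 MeV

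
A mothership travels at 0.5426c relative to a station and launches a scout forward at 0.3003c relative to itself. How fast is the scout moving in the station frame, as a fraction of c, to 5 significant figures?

u ≈ 0.72480c

Compose boost 2: (0.3003 + 0.5426)/(1 + 0.3003×0.5426) = 0.84290/1.162943 = 0.72480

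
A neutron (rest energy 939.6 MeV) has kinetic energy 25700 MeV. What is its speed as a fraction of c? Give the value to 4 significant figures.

β ≈ 0.9994

γ = 1 + K/(m₀c²) = 1 + 25700/939.6 = 28.3521
β = √(1 − 1/γ²) = 0.9994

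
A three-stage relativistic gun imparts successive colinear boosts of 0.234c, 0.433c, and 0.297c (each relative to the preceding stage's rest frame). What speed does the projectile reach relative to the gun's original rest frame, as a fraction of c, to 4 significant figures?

Compose boost 2: (0.433 + 0.234)/(1 + 0.433×0.234) = 0.6670/1.10132 = 0.605636
Compose boost 3: (0.297 + 0.605636)/(1 + 0.297×0.605636) = 0.902636/1.17987 = 0.7650

u ≈ 0.7650c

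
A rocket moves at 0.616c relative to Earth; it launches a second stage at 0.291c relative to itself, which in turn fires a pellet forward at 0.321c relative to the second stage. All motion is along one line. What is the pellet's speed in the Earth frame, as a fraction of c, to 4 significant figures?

Compose boost 2: (0.291 + 0.616)/(1 + 0.291×0.616) = 0.9070/1.17926 = 0.769129
Compose boost 3: (0.321 + 0.769129)/(1 + 0.321×0.769129) = 1.09013/1.24689 = 0.8743

u ≈ 0.8743c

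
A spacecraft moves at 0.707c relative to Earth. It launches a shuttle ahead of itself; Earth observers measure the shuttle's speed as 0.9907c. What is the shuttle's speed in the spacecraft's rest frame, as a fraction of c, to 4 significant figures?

u' ≈ 0.9470c

Inverse velocity addition: u' = (u − v)/(1 − uv/c²)
= (0.9907 − 0.707)/(1 − 0.9907×0.707) = 0.2837/0.299575 = 0.9470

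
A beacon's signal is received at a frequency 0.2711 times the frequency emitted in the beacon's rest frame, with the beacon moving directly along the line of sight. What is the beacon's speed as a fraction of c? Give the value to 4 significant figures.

f_obs/f_src = √((1−β)/(1+β)) = 0.2711  ⇒  (1−β)/(1+β) = 0.0734952
β = |1 − D²|/(1 + D²) = |1 − 0.0734952|/(1 + 0.0734952) = 0.8631

β ≈ 0.8631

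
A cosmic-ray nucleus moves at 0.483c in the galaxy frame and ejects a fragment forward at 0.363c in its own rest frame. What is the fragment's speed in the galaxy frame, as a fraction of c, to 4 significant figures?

u ≈ 0.7198c

Compose boost 2: (0.363 + 0.483)/(1 + 0.363×0.483) = 0.8460/1.17533 = 0.7198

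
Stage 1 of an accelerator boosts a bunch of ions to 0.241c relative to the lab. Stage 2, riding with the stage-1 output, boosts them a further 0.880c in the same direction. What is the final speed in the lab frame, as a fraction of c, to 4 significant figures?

u ≈ 0.9249c

Compose boost 2: (0.880 + 0.241)/(1 + 0.880×0.241) = 1.121/1.21208 = 0.9249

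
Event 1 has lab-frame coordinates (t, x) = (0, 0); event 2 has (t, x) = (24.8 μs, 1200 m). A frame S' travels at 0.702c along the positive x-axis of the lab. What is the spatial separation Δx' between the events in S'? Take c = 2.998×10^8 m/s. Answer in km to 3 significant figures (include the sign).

Δx' ≈ -5.64 km

γ = 1/√(1 − 0.702²) = 1.4041
Δx' = γ(Δx − vΔt) = 1.4041 × (1200 m − 0.702×(2.998×10^8 m/s)×24.8×10^-6 s)
= 1.4041 × (-4019.4 m) = -5.64 km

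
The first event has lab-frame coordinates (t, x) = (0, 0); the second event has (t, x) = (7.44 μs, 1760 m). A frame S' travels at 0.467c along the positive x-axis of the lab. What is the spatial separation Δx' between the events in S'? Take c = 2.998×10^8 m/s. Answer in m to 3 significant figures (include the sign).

γ = 1/√(1 − 0.467²) = 1.1309
Δx' = γ(Δx − vΔt) = 1.1309 × (1760 m − 0.467×(2.998×10^8 m/s)×7.44×10^-6 s)
= 1.1309 × (718.35 m) = 812 m

Δx' ≈ 812 m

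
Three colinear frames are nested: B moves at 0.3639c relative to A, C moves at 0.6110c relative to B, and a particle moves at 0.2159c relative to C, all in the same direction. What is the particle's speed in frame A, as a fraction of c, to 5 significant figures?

u ≈ 0.86459c

Compose boost 2: (0.6110 + 0.3639)/(1 + 0.6110×0.3639) = 0.97490/1.222343 = 0.7975667
Compose boost 3: (0.2159 + 0.7975667)/(1 + 0.2159×0.7975667) = 1.013467/1.172195 = 0.86459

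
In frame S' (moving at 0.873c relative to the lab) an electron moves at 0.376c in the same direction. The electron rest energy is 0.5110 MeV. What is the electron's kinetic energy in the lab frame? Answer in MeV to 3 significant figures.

K ≈ 0.991 MeV

u_lab = (0.376 + 0.873)/(1 + 0.376×0.873) = 0.940336
γ = 1/√(1 − 0.940336²) = 2.9390
K = (γ − 1)m₀c² = (2.9390 − 1) × 0.5110 = 1.9390 × 0.5110 = 0.991 MeV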